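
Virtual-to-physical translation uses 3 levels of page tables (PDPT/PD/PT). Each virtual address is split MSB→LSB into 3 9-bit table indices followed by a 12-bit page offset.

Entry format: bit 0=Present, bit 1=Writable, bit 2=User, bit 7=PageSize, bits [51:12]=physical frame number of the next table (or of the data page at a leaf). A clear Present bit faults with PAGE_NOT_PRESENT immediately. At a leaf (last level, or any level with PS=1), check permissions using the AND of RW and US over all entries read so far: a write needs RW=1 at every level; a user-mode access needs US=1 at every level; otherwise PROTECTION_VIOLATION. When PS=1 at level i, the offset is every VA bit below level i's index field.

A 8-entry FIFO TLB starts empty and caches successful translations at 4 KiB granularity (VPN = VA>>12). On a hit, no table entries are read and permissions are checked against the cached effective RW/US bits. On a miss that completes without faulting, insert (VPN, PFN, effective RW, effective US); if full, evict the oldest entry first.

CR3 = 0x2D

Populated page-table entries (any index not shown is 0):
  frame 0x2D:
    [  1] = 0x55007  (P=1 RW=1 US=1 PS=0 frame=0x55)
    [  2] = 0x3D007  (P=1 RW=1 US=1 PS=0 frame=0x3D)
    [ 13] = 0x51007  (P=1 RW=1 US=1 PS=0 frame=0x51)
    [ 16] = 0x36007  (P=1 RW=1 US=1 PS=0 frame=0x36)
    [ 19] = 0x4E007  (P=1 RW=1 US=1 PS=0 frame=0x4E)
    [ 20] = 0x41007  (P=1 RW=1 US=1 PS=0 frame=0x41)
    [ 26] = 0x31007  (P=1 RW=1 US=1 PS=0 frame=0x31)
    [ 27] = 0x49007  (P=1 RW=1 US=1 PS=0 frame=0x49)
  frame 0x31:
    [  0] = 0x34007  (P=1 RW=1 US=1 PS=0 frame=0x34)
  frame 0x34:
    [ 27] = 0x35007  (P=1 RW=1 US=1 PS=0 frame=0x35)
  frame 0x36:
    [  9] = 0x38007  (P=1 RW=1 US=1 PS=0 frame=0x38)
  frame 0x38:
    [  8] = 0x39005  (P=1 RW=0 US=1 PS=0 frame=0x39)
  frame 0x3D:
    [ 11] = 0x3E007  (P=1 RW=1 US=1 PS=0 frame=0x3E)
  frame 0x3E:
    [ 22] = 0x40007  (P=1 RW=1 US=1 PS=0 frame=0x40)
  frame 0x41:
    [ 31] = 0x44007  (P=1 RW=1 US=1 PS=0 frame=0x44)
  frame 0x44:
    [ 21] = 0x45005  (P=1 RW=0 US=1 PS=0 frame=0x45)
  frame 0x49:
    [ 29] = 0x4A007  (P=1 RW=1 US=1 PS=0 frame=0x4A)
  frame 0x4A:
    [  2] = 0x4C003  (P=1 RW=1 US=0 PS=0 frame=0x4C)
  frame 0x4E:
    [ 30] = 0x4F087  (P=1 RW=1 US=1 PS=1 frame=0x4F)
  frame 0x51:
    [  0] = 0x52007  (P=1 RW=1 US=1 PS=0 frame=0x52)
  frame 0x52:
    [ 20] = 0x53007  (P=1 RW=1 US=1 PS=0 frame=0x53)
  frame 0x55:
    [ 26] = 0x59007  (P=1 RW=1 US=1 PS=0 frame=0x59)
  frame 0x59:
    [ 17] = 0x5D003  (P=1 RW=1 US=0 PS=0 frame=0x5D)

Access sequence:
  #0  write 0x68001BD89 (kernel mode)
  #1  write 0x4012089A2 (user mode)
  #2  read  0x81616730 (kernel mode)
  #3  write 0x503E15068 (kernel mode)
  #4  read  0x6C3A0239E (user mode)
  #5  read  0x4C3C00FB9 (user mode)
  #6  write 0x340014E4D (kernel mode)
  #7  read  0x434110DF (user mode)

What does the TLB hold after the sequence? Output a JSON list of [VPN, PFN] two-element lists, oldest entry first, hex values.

Walk each access:
#0 VA=0x68001BD89 (w,kernel):
  [0] read 0x2D idx=26: raw=0x31007 flags P=1 W=1 U=1 S=0
  [1] read 0x31 idx=0: raw=0x34007 flags P=1 W=1 U=1 S=0
  [2] read 0x34 idx=27: raw=0x35007 flags P=1 W=1 U=1 S=0
  ⇒ phys 0x35D89  [3 reads]
#1 VA=0x4012089A2 (w,user):
  [0] read 0x2D idx=16: raw=0x36007 flags P=1 W=1 U=1 S=0
  [1] read 0x36 idx=9: raw=0x38007 flags P=1 W=1 U=1 S=0
  [2] read 0x38 idx=8: raw=0x39005 flags P=1 W=0 U=1 S=0
  ⇒ fault: PROTECTION_VIOLATION  — 3 lookups
#2 VA=0x81616730 (r,kernel):
  [0] read 0x2D idx=2: raw=0x3D007 flags P=1 W=1 U=1 S=0
  [1] read 0x3D idx=11: raw=0x3E007 flags P=1 W=1 U=1 S=0
  [2] read 0x3E idx=22: raw=0x40007 flags P=1 W=1 U=1 S=0
  ⇒ phys 0x40730  [3 reads]
#3 VA=0x503E15068 (w,kernel):
  [0] read 0x2D idx=20: raw=0x41007 flags P=1 W=1 U=1 S=0
  [1] read 0x41 idx=31: raw=0x44007 flags P=1 W=1 U=1 S=0
  [2] read 0x44 idx=21: raw=0x45005 flags P=1 W=0 U=1 S=0
  ⇒ fault: PROTECTION_VIOLATION  — 3 lookups
#4 VA=0x6C3A0239E (r,user):
  [0] read 0x2D idx=27: raw=0x49007 flags P=1 W=1 U=1 S=0
  [1] read 0x49 idx=29: raw=0x4A007 flags P=1 W=1 U=1 S=0
  [2] read 0x4A idx=2: raw=0x4C003 flags P=1 W=1 U=0 S=0
  ⇒ fault: PROTECTION_VIOLATION  — 3 lookups
#5 VA=0x4C3C00FB9 (r,user):
  [0] read 0x2D idx=19: raw=0x4E007 flags P=1 W=1 U=1 S=0
  [1] read 0x4E idx=30: raw=0x4F087 flags P=1 W=1 U=1 S=1
  ⇒ phys 0x4FFB9 (huge @L1)  [2 reads]
#6 VA=0x340014E4D (w,kernel):
  [0] read 0x2D idx=13: raw=0x51007 flags P=1 W=1 U=1 S=0
  [1] read 0x51 idx=0: raw=0x52007 flags P=1 W=1 U=1 S=0
  [2] read 0x52 idx=20: raw=0x53007 flags P=1 W=1 U=1 S=0
  ⇒ phys 0x53E4D  [3 reads]
#7 VA=0x434110DF (r,user):
  [0] read 0x2D idx=1: raw=0x55007 flags P=1 W=1 U=1 S=0
  [1] read 0x55 idx=26: raw=0x59007 flags P=1 W=1 U=1 S=0
  [2] read 0x59 idx=17: raw=0x5D003 flags P=1 W=1 U=0 S=0
  ⇒ fault: PROTECTION_VIOLATION  — 3 lookups

TLB: [["0x68001B", "0x35"], ["0x81616", "0x40"], ["0x4C3C00", "0x4F"], ["0x340014", "0x53"]]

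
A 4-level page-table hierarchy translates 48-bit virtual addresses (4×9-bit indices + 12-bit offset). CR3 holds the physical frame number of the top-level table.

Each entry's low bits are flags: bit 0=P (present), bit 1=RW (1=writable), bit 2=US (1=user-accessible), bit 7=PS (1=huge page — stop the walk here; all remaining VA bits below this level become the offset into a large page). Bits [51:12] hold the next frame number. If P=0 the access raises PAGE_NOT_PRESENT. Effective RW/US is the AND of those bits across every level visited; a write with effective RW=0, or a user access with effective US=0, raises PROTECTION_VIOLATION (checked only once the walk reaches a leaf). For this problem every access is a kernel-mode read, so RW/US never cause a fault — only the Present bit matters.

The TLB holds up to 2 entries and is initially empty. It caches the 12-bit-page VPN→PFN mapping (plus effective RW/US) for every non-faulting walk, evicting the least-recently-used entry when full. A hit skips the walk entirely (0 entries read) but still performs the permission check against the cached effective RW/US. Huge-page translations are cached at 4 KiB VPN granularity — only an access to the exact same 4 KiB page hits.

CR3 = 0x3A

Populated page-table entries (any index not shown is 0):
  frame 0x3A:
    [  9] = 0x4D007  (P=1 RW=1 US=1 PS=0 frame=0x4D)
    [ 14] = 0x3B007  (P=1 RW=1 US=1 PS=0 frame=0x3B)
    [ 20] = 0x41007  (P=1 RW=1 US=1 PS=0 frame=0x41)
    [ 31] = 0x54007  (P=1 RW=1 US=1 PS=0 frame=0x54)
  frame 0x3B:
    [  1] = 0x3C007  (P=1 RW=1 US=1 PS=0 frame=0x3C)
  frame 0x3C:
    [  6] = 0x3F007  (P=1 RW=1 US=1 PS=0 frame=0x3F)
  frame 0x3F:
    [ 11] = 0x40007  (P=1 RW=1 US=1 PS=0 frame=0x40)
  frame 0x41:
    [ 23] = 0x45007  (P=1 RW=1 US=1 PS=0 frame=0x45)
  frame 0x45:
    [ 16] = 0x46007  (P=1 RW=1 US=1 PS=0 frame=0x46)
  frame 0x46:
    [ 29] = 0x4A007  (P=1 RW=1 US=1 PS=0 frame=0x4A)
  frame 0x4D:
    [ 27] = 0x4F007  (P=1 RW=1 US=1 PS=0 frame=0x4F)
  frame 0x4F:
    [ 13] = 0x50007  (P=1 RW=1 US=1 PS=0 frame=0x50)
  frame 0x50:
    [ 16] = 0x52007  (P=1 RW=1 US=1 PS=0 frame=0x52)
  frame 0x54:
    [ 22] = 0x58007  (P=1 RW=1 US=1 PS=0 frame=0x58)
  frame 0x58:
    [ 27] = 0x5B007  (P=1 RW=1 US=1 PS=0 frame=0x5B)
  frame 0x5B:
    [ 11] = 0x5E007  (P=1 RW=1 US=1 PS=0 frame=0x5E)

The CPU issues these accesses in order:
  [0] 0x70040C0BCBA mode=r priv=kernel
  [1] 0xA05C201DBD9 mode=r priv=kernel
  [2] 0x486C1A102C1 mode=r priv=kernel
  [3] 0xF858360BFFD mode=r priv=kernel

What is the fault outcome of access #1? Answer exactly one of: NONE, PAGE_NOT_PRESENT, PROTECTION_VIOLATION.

Trace:
#0 VA=0x70040C0BCBA (r,kernel):
  lvl0: tbl 0x3A, slot 14 ⇒ 0x3B007 (P1/RW1/US1/PS0)
  lvl1: tbl 0x3B, slot 1 ⇒ 0x3C007 (P1/RW1/US1/PS0)
  lvl2: tbl 0x3C, slot 6 ⇒ 0x3F007 (P1/RW1/US1/PS0)
  lvl3: tbl 0x3F, slot 11 ⇒ 0x40007 (P1/RW1/US1/PS0)
  → PA=0x40CBA  (4 entries read)
#1 VA=0xA05C201DBD9 (r,kernel):
  lvl0: tbl 0x3A, slot 20 ⇒ 0x41007 (P1/RW1/US1/PS0)
  lvl1: tbl 0x41, slot 23 ⇒ 0x45007 (P1/RW1/US1/PS0)
  lvl2: tbl 0x45, slot 16 ⇒ 0x46007 (P1/RW1/US1/PS0)
  lvl3: tbl 0x46, slot 29 ⇒ 0x4A007 (P1/RW1/US1/PS0)
  → PA=0x4ABD9  (4 entries read)
#2 VA=0x486C1A102C1 (r,kernel):
  lvl0: tbl 0x3A, slot 9 ⇒ 0x4D007 (P1/RW1/US1/PS0)
  lvl1: tbl 0x4D, slot 27 ⇒ 0x4F007 (P1/RW1/US1/PS0)
  lvl2: tbl 0x4F, slot 13 ⇒ 0x50007 (P1/RW1/US1/PS0)
  lvl3: tbl 0x50, slot 16 ⇒ 0x52007 (P1/RW1/US1/PS0)
  → PA=0x522C1  (4 entries read)
#3 VA=0xF858360BFFD (r,kernel):
  lvl0: tbl 0x3A, slot 31 ⇒ 0x54007 (P1/RW1/US1/PS0)
  lvl1: tbl 0x54, slot 22 ⇒ 0x58007 (P1/RW1/US1/PS0)
  lvl2: tbl 0x58, slot 27 ⇒ 0x5B007 (P1/RW1/US1/PS0)
  lvl3: tbl 0x5B, slot 11 ⇒ 0x5E007 (P1/RW1/US1/PS0)
  → PA=0x5EFFD  (4 entries read)

Access #1 fault: NONE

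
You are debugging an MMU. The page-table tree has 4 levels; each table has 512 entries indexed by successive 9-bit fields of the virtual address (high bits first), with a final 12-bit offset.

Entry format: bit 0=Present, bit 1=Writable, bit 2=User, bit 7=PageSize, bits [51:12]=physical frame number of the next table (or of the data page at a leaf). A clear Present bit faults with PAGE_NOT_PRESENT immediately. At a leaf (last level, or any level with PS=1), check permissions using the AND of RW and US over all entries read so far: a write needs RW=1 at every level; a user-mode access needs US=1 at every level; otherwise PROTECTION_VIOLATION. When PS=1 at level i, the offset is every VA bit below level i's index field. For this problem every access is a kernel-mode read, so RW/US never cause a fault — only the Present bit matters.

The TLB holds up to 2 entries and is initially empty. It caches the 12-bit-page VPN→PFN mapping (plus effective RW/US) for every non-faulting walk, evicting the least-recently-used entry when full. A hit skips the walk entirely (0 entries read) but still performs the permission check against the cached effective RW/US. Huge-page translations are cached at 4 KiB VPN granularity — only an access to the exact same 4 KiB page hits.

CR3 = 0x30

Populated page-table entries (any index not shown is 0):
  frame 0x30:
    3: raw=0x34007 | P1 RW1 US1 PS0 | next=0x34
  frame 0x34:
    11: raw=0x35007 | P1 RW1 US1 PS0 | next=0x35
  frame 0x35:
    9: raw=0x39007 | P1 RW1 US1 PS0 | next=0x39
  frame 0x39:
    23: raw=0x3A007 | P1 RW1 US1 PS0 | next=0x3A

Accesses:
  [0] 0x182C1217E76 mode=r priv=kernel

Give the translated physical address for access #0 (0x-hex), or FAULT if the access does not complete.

Walk each access:
#0 VA=0x182C1217E76 (r,kernel):
  lvl0: tbl 0x30, slot 3 ⇒ 0x34007 (P1/RW1/US1/PS0)
  lvl1: tbl 0x34, slot 11 ⇒ 0x35007 (P1/RW1/US1/PS0)
  lvl2: tbl 0x35, slot 9 ⇒ 0x39007 (P1/RW1/US1/PS0)
  lvl3: tbl 0x39, slot 23 ⇒ 0x3A007 (P1/RW1/US1/PS0)
  ⇒ phys 0x3AE76  [4 reads]

Access #0 PA: 0x3AE76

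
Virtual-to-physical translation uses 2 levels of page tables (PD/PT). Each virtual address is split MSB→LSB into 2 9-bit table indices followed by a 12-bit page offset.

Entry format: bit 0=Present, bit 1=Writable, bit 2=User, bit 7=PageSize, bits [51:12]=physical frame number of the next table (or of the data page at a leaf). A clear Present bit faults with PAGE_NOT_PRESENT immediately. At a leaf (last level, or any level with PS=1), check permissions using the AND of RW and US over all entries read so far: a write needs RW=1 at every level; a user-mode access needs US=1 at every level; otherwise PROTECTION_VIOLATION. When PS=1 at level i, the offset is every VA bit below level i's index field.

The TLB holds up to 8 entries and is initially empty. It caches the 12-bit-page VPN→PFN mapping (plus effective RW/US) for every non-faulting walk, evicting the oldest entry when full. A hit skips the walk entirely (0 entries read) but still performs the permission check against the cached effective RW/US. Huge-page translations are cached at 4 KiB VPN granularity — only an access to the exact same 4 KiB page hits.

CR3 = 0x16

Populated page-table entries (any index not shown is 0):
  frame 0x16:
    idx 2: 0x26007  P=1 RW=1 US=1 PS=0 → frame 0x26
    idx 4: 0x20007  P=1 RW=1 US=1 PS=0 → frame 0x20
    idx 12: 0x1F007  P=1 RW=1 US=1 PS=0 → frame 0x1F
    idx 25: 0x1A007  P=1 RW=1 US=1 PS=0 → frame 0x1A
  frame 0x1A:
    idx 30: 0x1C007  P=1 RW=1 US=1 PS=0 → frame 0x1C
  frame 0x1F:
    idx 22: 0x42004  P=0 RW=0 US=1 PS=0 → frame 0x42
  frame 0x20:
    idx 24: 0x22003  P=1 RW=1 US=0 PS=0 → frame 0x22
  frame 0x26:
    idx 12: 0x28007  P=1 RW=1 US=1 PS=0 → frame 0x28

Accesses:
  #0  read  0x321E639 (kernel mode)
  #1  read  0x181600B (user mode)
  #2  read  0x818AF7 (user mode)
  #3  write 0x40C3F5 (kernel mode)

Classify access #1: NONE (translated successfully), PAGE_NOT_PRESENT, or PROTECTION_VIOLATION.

Walk each access:
#0 VA=0x321E639 (r,kernel):
  L0 @0x16[25] → 0x1A007  P=1,RW=1,US=1,PS=0
  L1 @0x1A[30] → 0x1C007  P=1,RW=1,US=1,PS=0
  → PA=0x1C639  (2 entries read)
#1 VA=0x181600B (r,user):
  L0 @0x16[12] → 0x1F007  P=1,RW=1,US=1,PS=0
  L1 @0x1F[22] → 0x42004  P=0,RW=0,US=1,PS=0
  → PAGE_NOT_PRESENT  (2 entries read)
#2 VA=0x818AF7 (r,user):
  L0 @0x16[4] → 0x20007  P=1,RW=1,US=1,PS=0
  L1 @0x20[24] → 0x22003  P=1,RW=1,US=0,PS=0
  → PROTECTION_VIOLATION  (2 entries read)
#3 VA=0x40C3F5 (w,kernel):
  L0 @0x16[2] → 0x26007  P=1,RW=1,US=1,PS=0
  L1 @0x26[12] → 0x28007  P=1,RW=1,US=1,PS=0
  → PA=0x283F5  (2 entries read)

Access #1 fault: PAGE_NOT_PRESENT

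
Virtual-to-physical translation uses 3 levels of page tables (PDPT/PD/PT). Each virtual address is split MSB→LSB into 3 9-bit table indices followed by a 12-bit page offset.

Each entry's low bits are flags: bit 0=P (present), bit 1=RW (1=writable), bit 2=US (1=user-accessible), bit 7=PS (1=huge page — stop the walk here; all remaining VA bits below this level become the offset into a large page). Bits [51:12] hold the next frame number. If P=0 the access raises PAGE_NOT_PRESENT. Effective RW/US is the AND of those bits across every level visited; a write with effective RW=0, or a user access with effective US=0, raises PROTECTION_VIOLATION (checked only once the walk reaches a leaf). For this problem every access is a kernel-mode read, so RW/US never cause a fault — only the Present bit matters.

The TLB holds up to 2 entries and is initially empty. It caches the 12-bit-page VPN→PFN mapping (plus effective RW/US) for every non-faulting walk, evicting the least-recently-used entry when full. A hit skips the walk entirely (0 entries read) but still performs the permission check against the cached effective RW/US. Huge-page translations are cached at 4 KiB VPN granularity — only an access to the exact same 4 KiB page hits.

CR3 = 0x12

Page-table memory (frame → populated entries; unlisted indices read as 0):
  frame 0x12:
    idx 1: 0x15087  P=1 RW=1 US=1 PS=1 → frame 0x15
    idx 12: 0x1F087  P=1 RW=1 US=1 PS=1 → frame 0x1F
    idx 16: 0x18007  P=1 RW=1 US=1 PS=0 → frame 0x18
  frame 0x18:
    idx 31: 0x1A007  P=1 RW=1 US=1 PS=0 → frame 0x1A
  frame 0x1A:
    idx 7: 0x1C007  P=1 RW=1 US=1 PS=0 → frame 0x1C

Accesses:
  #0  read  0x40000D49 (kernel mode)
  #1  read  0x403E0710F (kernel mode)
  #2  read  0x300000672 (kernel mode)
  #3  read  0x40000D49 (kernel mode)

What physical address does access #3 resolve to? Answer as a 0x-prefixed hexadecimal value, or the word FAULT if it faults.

Trace:
#0 VA=0x40000D49 (r,kernel):
  L0: frame=0x12 idx=1 entry=0x15087 [P=1 RW=1 US=1 PS=1]
  → PA=0x15D49 (huge @L0)  (1 entries read)
#1 VA=0x403E0710F (r,kernel):
  L0: frame=0x12 idx=16 entry=0x18007 [P=1 RW=1 US=1 PS=0]
  L1: frame=0x18 idx=31 entry=0x1A007 [P=1 RW=1 US=1 PS=0]
  L2: frame=0x1A idx=7 entry=0x1C007 [P=1 RW=1 US=1 PS=0]
  → PA=0x1C10F  (3 entries read)
#2 VA=0x300000672 (r,kernel):
  L0: frame=0x12 idx=12 entry=0x1F087 [P=1 RW=1 US=1 PS=1]
  → PA=0x1F672 (huge @L0)  (1 entries read)
#3 VA=0x40000D49 (r,kernel):
  L0: frame=0x12 idx=1 entry=0x15087 [P=1 RW=1 US=1 PS=1]
  → PA=0x15D49 (huge @L0)  (1 entries read)

Access #3 PA: 0x15D49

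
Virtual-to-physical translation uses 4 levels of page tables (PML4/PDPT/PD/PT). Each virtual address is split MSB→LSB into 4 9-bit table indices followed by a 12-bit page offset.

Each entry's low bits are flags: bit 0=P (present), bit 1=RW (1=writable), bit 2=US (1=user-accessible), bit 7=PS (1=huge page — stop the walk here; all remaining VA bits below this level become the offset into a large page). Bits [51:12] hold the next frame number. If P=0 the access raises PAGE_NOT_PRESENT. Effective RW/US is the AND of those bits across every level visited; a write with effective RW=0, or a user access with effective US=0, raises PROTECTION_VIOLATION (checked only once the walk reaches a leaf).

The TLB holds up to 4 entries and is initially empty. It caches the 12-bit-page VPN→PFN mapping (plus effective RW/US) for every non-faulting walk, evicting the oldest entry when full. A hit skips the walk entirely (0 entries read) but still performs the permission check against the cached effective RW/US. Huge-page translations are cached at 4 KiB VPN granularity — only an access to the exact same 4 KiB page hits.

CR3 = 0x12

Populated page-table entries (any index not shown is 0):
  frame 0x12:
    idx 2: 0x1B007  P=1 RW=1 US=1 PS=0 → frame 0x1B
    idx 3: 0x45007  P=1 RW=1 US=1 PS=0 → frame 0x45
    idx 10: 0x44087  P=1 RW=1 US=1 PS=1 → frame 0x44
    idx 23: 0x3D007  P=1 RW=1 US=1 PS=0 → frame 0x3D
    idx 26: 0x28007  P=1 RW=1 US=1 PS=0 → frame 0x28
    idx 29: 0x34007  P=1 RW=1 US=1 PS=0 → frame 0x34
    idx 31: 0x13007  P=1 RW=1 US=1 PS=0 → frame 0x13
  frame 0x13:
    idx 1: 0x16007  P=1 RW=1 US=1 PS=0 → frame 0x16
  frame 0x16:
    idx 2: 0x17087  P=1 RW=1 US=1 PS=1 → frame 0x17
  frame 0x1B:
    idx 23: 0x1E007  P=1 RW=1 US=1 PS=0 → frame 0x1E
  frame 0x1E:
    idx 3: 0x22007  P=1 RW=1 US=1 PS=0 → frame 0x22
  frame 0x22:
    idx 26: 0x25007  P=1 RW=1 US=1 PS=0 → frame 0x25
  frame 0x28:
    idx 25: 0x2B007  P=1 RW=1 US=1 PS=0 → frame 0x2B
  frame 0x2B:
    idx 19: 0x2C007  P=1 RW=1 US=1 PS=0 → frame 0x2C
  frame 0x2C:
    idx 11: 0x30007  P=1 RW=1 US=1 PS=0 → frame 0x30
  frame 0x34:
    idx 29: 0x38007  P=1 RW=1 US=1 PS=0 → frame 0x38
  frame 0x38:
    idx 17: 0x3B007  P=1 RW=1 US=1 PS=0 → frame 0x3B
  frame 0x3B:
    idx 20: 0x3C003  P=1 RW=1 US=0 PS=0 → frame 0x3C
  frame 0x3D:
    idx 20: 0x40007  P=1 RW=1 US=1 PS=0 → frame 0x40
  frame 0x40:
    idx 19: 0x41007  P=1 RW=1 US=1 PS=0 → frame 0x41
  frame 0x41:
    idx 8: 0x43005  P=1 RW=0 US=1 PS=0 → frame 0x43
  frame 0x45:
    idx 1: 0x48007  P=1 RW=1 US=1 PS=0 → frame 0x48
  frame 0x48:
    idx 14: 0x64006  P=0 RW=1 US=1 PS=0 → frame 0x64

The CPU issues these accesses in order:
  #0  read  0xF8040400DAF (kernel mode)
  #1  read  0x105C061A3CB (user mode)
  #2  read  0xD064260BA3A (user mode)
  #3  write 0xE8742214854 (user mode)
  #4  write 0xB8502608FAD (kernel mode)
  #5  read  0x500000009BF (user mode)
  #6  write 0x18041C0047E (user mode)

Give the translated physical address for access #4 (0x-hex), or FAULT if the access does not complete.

Per-access translation:
#0 VA=0xF8040400DAF (r,kernel):
  L0 @0x12[31] → 0x13007  P=1,RW=1,US=1,PS=0
  L1 @0x13[1] → 0x16007  P=1,RW=1,US=1,PS=0
  L2 @0x16[2] → 0x17087  P=1,RW=1,US=1,PS=1
  → PA=0x17DAF (huge @L2)  (3 entries read)
#1 VA=0x105C061A3CB (r,user):
  L0 @0x12[2] → 0x1B007  P=1,RW=1,US=1,PS=0
  L1 @0x1B[23] → 0x1E007  P=1,RW=1,US=1,PS=0
  L2 @0x1E[3] → 0x22007  P=1,RW=1,US=1,PS=0
  L3 @0x22[26] → 0x25007  P=1,RW=1,US=1,PS=0
  → PA=0x253CB  (4 entries read)
#2 VA=0xD064260BA3A (r,user):
  L0 @0x12[26] → 0x28007  P=1,RW=1,US=1,PS=0
  L1 @0x28[25] → 0x2B007  P=1,RW=1,US=1,PS=0
  L2 @0x2B[19] → 0x2C007  P=1,RW=1,US=1,PS=0
  L3 @0x2C[11] → 0x30007  P=1,RW=1,US=1,PS=0
  → PA=0x30A3A  (4 entries read)
#3 VA=0xE8742214854 (w,user):
  L0 @0x12[29] → 0x34007  P=1,RW=1,US=1,PS=0
  L1 @0x34[29] → 0x38007  P=1,RW=1,US=1,PS=0
  L2 @0x38[17] → 0x3B007  P=1,RW=1,US=1,PS=0
  L3 @0x3B[20] → 0x3C003  P=1,RW=1,US=0,PS=0
  ⇒ fault: PROTECTION_VIOLATION  — 4 lookups
#4 VA=0xB8502608FAD (w,kernel):
  L0 @0x12[23] → 0x3D007  P=1,RW=1,US=1,PS=0
  L1 @0x3D[20] → 0x40007  P=1,RW=1,US=1,PS=0
  L2 @0x40[19] → 0x41007  P=1,RW=1,US=1,PS=0
  L3 @0x41[8] → 0x43005  P=1,RW=0,US=1,PS=0
  ⇒ fault: PROTECTION_VIOLATION  — 4 lookups
#5 VA=0x500000009BF (r,user):
  L0 @0x12[10] → 0x44087  P=1,RW=1,US=1,PS=1
  → PA=0x449BF (huge @L0)  (1 entries read)
#6 VA=0x18041C0047E (w,user):
  L0 @0x12[3] → 0x45007  P=1,RW=1,US=1,PS=0
  L1 @0x45[1] → 0x48007  P=1,RW=1,US=1,PS=0
  L2 @0x48[14] → 0x64006  P=0,RW=1,US=1,PS=0
  ⇒ fault: PAGE_NOT_PRESENT  — 3 lookups

Access #4 PA: FAULT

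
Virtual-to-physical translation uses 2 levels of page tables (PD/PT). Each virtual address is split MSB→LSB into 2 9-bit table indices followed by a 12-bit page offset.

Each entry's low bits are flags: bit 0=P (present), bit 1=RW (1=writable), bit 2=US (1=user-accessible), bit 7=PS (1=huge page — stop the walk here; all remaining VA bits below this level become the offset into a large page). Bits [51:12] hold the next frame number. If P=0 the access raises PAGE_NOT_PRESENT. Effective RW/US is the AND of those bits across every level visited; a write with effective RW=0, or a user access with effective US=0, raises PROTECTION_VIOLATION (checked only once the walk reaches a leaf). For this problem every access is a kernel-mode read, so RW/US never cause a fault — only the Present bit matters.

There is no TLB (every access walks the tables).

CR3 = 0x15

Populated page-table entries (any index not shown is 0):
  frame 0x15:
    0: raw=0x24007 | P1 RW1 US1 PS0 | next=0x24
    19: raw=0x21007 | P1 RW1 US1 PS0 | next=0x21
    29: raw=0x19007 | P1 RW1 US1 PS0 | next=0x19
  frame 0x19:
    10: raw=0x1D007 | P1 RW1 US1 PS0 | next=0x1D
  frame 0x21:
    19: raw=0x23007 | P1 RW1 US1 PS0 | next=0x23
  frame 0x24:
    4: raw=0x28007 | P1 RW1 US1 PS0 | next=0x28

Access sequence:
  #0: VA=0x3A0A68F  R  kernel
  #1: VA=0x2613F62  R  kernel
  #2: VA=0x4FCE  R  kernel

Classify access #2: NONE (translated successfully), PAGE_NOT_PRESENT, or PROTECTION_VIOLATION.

Per-access translation:
#0 VA=0x3A0A68F (r,kernel):
  lvl0: tbl 0x15, slot 29 ⇒ 0x19007 (P1/RW1/US1/PS0)
  lvl1: tbl 0x19, slot 10 ⇒ 0x1D007 (P1/RW1/US1/PS0)
  ⇒ phys 0x1D68F  [2 reads]
#1 VA=0x2613F62 (r,kernel):
  lvl0: tbl 0x15, slot 19 ⇒ 0x21007 (P1/RW1/US1/PS0)
  lvl1: tbl 0x21, slot 19 ⇒ 0x23007 (P1/RW1/US1/PS0)
  ⇒ phys 0x23F62  [2 reads]
#2 VA=0x4FCE (r,kernel):
  lvl0: tbl 0x15, slot 0 ⇒ 0x24007 (P1/RW1/US1/PS0)
  lvl1: tbl 0x24, slot 4 ⇒ 0x28007 (P1/RW1/US1/PS0)
  ⇒ phys 0x28FCE  [2 reads]

Access #2 fault: NONE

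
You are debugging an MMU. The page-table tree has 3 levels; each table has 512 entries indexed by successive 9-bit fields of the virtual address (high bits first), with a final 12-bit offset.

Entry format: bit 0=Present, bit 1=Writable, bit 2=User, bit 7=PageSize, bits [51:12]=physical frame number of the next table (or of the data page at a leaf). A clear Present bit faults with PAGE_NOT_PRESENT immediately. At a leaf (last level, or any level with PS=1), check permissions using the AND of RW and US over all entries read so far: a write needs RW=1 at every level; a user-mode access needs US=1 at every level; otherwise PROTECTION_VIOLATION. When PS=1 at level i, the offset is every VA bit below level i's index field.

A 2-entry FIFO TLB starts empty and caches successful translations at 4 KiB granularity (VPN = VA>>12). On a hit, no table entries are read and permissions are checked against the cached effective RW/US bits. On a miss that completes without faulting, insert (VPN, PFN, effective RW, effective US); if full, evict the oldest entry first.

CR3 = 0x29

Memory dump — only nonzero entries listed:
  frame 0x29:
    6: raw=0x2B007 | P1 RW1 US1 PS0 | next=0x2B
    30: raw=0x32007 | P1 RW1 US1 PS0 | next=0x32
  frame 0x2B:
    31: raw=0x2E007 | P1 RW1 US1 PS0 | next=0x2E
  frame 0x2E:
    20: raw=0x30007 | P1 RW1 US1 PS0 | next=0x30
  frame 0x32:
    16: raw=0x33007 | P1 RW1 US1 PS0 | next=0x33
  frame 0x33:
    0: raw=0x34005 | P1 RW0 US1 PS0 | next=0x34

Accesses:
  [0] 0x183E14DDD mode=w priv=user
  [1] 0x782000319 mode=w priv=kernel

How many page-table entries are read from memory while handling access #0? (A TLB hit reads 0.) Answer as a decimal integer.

Per-access translation:
#0 VA=0x183E14DDD (w,user):
  L0 @0x29[6] → 0x2B007  P=1,RW=1,US=1,PS=0
  L1 @0x2B[31] → 0x2E007  P=1,RW=1,US=1,PS=0
  L2 @0x2E[20] → 0x30007  P=1,RW=1,US=1,PS=0
  → PA=0x30DDD  (3 entries read)
#1 VA=0x782000319 (w,kernel):
  L0 @0x29[30] → 0x32007  P=1,RW=1,US=1,PS=0
  L1 @0x32[16] → 0x33007  P=1,RW=1,US=1,PS=0
  L2 @0x33[0] → 0x34005  P=1,RW=0,US=1,PS=0
  → PROTECTION_VIOLATION  (3 entries read)

Entries read for #0: 3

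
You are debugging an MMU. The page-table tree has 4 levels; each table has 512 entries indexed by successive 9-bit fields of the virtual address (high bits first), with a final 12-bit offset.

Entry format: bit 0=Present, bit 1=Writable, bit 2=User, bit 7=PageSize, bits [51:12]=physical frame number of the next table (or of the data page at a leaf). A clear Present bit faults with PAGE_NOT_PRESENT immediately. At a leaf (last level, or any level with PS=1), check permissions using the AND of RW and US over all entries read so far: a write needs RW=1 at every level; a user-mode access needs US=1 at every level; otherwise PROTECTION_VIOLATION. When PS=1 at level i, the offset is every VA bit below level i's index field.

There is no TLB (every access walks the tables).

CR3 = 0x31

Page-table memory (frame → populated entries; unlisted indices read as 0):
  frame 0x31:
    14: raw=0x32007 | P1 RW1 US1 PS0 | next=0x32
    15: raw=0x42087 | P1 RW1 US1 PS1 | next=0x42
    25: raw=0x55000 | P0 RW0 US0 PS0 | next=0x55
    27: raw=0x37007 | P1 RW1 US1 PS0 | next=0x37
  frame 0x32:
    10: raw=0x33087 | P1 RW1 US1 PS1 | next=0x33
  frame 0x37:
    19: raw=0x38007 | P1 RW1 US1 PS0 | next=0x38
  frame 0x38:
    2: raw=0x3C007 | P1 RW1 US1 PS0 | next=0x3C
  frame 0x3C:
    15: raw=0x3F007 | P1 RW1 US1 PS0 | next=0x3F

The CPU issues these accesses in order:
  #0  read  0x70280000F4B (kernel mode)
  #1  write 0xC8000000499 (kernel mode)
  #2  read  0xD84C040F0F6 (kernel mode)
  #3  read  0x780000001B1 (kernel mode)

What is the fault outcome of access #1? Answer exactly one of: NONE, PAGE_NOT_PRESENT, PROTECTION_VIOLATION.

Per-access translation:
#0 VA=0x70280000F4B (r,kernel):
  L0: frame=0x31 idx=14 entry=0x32007 [P=1 RW=1 US=1 PS=0]
  L1: frame=0x32 idx=10 entry=0x33087 [P=1 RW=1 US=1 PS=1]
  ⇒ phys 0x33F4B (huge @L1)  [2 reads]
#1 VA=0xC8000000499 (w,kernel):
  L0: frame=0x31 idx=25 entry=0x55000 [P=0 RW=0 US=0 PS=0]
  → PAGE_NOT_PRESENT  (1 entries read)
#2 VA=0xD84C040F0F6 (r,kernel):
  L0: frame=0x31 idx=27 entry=0x37007 [P=1 RW=1 US=1 PS=0]
  L1: frame=0x37 idx=19 entry=0x38007 [P=1 RW=1 US=1 PS=0]
  L2: frame=0x38 idx=2 entry=0x3C007 [P=1 RW=1 US=1 PS=0]
  L3: frame=0x3C idx=15 entry=0x3F007 [P=1 RW=1 US=1 PS=0]
  ⇒ phys 0x3F0F6  [4 reads]
#3 VA=0x780000001B1 (r,kernel):
  L0: frame=0x31 idx=15 entry=0x42087 [P=1 RW=1 US=1 PS=1]
  ⇒ phys 0x421B1 (huge @L0)  [1 reads]

Access #1 fault: PAGE_NOT_PRESENT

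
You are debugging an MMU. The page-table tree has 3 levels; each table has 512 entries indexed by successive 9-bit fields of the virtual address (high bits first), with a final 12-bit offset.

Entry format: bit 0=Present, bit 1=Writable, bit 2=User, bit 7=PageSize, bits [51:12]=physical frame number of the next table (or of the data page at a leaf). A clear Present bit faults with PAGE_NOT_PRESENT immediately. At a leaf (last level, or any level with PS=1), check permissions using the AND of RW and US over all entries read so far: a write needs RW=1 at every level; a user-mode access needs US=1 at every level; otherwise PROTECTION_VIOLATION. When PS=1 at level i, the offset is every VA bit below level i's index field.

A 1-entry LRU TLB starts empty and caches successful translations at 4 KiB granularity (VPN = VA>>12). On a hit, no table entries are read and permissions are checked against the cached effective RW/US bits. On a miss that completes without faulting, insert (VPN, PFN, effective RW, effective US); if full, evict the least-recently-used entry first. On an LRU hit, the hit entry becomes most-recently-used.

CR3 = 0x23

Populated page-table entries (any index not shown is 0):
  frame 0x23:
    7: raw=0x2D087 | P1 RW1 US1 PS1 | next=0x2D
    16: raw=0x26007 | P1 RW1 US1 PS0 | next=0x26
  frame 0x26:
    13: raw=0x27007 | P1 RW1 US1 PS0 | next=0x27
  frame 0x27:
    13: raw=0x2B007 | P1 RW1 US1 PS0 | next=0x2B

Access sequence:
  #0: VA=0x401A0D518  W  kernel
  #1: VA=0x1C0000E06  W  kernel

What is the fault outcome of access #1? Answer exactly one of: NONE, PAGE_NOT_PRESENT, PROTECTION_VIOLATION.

Per-access translation:
#0 VA=0x401A0D518 (w,kernel):
  lvl0: tbl 0x23, slot 16 ⇒ 0x26007 (P1/RW1/US1/PS0)
  lvl1: tbl 0x26, slot 13 ⇒ 0x27007 (P1/RW1/US1/PS0)
  lvl2: tbl 0x27, slot 13 ⇒ 0x2B007 (P1/RW1/US1/PS0)
  ✓ 0x2B518  — 3 lookups
#1 VA=0x1C0000E06 (w,kernel):
  lvl0: tbl 0x23, slot 7 ⇒ 0x2D087 (P1/RW1/US1/PS1)
  ✓ 0x2DE06 (huge @L0)  — 1 lookups

Access #1 fault: NONE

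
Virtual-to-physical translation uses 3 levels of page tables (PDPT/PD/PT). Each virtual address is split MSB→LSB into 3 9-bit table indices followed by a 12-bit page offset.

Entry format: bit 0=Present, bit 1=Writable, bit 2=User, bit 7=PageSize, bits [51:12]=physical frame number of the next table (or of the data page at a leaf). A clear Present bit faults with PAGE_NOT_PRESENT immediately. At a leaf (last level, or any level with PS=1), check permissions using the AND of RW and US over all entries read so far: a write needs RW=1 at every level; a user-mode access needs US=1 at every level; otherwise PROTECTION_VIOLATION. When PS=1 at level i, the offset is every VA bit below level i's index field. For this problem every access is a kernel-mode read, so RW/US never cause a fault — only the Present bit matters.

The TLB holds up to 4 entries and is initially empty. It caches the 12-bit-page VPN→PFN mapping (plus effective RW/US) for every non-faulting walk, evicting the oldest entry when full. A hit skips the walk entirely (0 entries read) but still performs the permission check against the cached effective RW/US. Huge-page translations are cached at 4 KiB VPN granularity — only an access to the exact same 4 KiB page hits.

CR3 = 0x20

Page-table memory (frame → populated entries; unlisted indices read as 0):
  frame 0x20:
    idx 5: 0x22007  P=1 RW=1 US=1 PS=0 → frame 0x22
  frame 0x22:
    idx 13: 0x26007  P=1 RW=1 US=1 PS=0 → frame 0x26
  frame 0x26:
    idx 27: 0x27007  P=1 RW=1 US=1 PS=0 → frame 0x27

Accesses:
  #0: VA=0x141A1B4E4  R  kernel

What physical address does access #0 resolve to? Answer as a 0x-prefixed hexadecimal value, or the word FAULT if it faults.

Walk each access:
#0 VA=0x141A1B4E4 (r,kernel):
  [0] read 0x20 idx=5: raw=0x22007 flags P=1 W=1 U=1 S=0
  [1] read 0x22 idx=13: raw=0x26007 flags P=1 W=1 U=1 S=0
  [2] read 0x26 idx=27: raw=0x27007 flags P=1 W=1 U=1 S=0
  ⇒ phys 0x274E4  [3 reads]

Access #0 PA: 0x274E4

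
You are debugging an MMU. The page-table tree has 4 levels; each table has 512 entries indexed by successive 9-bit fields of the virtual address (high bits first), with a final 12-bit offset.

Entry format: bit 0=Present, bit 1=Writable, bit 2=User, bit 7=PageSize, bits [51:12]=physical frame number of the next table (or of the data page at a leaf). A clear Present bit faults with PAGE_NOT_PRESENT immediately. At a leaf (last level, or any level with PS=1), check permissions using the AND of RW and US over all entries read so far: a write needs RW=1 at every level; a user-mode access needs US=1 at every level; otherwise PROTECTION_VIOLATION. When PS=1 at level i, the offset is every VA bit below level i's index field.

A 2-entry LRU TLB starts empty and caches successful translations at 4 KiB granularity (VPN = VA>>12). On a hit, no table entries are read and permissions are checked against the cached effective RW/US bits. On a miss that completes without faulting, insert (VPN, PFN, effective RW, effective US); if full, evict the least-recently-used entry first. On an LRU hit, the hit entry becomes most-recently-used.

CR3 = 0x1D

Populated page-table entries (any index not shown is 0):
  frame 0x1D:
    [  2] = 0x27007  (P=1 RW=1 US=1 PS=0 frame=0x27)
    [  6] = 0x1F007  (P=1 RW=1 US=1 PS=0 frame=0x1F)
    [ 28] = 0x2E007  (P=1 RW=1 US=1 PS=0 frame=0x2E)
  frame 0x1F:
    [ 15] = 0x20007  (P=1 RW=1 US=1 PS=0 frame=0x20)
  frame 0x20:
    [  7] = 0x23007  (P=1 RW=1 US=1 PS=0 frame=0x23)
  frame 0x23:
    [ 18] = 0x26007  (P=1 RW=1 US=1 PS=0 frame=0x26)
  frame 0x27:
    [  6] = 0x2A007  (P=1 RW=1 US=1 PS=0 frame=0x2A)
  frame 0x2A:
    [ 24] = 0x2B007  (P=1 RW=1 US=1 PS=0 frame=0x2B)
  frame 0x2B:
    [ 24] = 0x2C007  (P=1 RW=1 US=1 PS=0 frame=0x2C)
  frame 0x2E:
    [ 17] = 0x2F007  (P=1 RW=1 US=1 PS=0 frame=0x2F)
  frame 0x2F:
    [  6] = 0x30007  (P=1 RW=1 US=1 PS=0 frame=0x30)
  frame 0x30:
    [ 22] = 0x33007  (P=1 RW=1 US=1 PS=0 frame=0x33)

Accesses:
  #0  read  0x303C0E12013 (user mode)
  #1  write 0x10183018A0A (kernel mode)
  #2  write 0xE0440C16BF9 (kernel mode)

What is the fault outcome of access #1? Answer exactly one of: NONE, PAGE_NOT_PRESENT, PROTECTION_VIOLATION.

Walk each access:
#0 VA=0x303C0E12013 (r,user):
  L0 @0x1D[6] → 0x1F007  P=1,RW=1,US=1,PS=0
  L1 @0x1F[15] → 0x20007  P=1,RW=1,US=1,PS=0
  L2 @0x20[7] → 0x23007  P=1,RW=1,US=1,PS=0
  L3 @0x23[18] → 0x26007  P=1,RW=1,US=1,PS=0
  → PA=0x26013  (4 entries read)
#1 VA=0x10183018A0A (w,kernel):
  L0 @0x1D[2] → 0x27007  P=1,RW=1,US=1,PS=0
  L1 @0x27[6] → 0x2A007  P=1,RW=1,US=1,PS=0
  L2 @0x2A[24] → 0x2B007  P=1,RW=1,US=1,PS=0
  L3 @0x2B[24] → 0x2C007  P=1,RW=1,US=1,PS=0
  → PA=0x2CA0A  (4 entries read)
#2 VA=0xE0440C16BF9 (w,kernel):
  L0 @0x1D[28] → 0x2E007  P=1,RW=1,US=1,PS=0
  L1 @0x2E[17] → 0x2F007  P=1,RW=1,US=1,PS=0
  L2 @0x2F[6] → 0x30007  P=1,RW=1,US=1,PS=0
  L3 @0x30[22] → 0x33007  P=1,RW=1,US=1,PS=0
  → PA=0x33BF9  (4 entries read)

Access #1 fault: NONE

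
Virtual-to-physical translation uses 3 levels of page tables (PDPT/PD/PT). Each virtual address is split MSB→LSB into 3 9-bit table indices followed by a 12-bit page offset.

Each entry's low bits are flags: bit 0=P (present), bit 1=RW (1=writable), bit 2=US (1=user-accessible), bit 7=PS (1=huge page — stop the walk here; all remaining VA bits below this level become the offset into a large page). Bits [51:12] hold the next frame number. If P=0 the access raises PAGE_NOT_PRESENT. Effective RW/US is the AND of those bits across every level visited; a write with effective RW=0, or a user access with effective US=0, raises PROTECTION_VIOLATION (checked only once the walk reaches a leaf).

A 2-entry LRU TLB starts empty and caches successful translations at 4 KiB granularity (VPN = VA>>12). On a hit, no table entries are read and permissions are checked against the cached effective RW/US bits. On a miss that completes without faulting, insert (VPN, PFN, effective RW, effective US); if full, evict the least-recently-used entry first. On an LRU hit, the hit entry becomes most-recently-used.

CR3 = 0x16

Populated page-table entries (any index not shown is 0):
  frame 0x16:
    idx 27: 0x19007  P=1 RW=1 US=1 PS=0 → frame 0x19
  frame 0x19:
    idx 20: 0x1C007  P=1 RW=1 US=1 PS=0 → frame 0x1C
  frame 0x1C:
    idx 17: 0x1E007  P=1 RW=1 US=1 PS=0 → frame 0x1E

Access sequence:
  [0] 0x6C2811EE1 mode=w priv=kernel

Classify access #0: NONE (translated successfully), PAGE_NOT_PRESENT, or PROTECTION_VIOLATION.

Per-access translation:
#0 VA=0x6C2811EE1 (w,kernel):
  L0 @0x16[27] → 0x19007  P=1,RW=1,US=1,PS=0
  L1 @0x19[20] → 0x1C007  P=1,RW=1,US=1,PS=0
  L2 @0x1C[17] → 0x1E007  P=1,RW=1,US=1,PS=0
  ⇒ phys 0x1EEE1  [3 reads]

Access #0 fault: NONE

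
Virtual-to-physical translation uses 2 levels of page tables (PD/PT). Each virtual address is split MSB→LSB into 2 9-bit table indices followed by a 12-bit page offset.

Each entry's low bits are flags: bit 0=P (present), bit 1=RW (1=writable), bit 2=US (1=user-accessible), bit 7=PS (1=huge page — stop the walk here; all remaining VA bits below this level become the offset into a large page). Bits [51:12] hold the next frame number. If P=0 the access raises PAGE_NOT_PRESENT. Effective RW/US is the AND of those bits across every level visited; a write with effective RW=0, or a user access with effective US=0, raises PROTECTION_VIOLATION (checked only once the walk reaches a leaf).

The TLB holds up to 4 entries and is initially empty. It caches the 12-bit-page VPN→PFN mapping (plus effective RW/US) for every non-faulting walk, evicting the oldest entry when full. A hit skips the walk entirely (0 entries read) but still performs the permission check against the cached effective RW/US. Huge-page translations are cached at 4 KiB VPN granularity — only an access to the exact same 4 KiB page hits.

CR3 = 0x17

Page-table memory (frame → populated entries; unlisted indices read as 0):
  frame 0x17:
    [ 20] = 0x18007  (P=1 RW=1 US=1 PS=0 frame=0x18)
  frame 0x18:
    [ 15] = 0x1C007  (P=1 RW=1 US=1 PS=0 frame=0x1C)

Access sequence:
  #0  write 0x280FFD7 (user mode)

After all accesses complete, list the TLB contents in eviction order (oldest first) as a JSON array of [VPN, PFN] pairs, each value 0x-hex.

Walk each access:
#0 VA=0x280FFD7 (w,user):
  lvl0: tbl 0x17, slot 20 ⇒ 0x18007 (P1/RW1/US1/PS0)
  lvl1: tbl 0x18, slot 15 ⇒ 0x1C007 (P1/RW1/US1/PS0)
  ⇒ phys 0x1CFD7  [2 reads]

TLB: [["0x280F", "0x1C"]]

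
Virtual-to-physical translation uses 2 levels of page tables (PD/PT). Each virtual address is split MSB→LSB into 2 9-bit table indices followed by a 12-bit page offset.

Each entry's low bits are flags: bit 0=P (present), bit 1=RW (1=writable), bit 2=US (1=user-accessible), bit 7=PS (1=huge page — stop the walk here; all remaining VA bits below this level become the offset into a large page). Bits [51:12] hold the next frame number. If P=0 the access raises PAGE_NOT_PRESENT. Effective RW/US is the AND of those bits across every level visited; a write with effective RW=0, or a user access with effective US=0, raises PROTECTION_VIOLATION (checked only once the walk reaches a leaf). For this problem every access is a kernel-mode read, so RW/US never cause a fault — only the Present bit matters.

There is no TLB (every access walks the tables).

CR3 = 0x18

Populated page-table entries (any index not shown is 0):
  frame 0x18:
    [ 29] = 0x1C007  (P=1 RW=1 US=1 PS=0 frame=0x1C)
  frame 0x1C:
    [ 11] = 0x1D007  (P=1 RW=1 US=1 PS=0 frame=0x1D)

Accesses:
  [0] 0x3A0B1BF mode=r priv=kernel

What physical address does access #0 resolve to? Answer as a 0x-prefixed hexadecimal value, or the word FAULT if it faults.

Trace:
#0 VA=0x3A0B1BF (r,kernel):
  [0] read 0x18 idx=29: raw=0x1C007 flags P=1 W=1 U=1 S=0
  [1] read 0x1C idx=11: raw=0x1D007 flags P=1 W=1 U=1 S=0
  → PA=0x1D1BF  (2 entries read)

Access #0 PA: 0x1D1BF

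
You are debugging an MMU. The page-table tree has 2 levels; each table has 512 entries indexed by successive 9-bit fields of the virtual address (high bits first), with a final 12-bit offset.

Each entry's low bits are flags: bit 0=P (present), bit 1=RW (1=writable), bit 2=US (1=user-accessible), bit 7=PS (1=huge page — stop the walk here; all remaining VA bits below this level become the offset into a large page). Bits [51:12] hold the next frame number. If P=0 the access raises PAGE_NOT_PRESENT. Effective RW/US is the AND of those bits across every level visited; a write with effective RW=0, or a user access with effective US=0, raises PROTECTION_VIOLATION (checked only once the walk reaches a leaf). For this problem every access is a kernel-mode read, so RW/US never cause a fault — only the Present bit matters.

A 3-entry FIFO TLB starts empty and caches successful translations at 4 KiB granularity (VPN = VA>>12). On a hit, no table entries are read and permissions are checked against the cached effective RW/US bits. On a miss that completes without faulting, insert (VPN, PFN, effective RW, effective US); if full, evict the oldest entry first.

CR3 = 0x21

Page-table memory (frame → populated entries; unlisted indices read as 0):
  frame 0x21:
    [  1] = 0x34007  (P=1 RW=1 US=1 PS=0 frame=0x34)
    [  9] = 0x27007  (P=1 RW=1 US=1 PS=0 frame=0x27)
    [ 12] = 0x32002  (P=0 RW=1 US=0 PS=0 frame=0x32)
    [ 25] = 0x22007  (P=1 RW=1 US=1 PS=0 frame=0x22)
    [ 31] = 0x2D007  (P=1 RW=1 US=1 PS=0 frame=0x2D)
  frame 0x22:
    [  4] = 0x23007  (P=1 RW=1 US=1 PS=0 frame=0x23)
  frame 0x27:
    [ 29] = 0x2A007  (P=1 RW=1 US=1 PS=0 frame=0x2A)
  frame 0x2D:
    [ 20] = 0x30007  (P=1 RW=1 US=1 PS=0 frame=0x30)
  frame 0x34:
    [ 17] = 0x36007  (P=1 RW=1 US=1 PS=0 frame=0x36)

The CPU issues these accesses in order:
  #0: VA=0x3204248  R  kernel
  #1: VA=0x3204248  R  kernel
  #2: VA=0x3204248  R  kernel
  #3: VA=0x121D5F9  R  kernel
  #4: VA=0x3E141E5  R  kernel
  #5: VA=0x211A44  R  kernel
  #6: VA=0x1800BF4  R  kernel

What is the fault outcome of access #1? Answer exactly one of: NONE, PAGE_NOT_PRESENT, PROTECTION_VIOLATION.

Per-access translation:
#0 VA=0x3204248 (r,kernel):
  L0: frame=0x21 idx=25 entry=0x22007 [P=1 RW=1 US=1 PS=0]
  L1: frame=0x22 idx=4 entry=0x23007 [P=1 RW=1 US=1 PS=0]
  ⇒ phys 0x23248  [2 reads]
#1 VA=0x3204248 (r,kernel):
  TLB hit vpn=0x3204 → PA=0x23248
#2 VA=0x3204248 (r,kernel):
  TLB hit vpn=0x3204 → PA=0x23248
#3 VA=0x121D5F9 (r,kernel):
  L0: frame=0x21 idx=9 entry=0x27007 [P=1 RW=1 US=1 PS=0]
  L1: frame=0x27 idx=29 entry=0x2A007 [P=1 RW=1 US=1 PS=0]
  ⇒ phys 0x2A5F9  [2 reads]
#4 VA=0x3E141E5 (r,kernel):
  L0: frame=0x21 idx=31 entry=0x2D007 [P=1 RW=1 US=1 PS=0]
  L1: frame=0x2D idx=20 entry=0x30007 [P=1 RW=1 US=1 PS=0]
  ⇒ phys 0x301E5  [2 reads]
#5 VA=0x211A44 (r,kernel):
  L0: frame=0x21 idx=1 entry=0x34007 [P=1 RW=1 US=1 PS=0]
  L1: frame=0x34 idx=17 entry=0x36007 [P=1 RW=1 US=1 PS=0]
  ⇒ phys 0x36A44  [2 reads]
#6 VA=0x1800BF4 (r,kernel):
  L0: frame=0x21 idx=12 entry=0x32002 [P=0 RW=1 US=0 PS=0]
  ⇒ fault: PAGE_NOT_PRESENT  — 1 lookups

Access #1 fault: NONE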